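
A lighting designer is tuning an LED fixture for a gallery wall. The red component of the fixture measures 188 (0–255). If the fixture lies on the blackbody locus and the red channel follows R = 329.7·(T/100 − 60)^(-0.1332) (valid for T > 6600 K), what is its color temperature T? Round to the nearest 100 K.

(t − 60)^(-0.1332) = 188/329.7 = 0.57022.
t − 60 = 0.57022^(1/-0.1332) = 0.57022^(-7.508) = 67.848, so t = 127.848.
T = 100·t = 12785 K → 12800 K to the nearest 100 K.

12800 K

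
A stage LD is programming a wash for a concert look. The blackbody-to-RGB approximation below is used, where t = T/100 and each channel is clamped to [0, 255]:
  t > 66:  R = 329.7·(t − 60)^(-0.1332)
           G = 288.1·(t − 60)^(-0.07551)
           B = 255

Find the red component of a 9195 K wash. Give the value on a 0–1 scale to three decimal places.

0.815

t = 9195/100 = 91.95; the t > 66 branch applies.
R = 329.7·(91.95 − 60)^(-0.1332) = 329.7·31.95^(-0.1332) = 329.7·0.63038 = 207.837.
On a 0–1 scale: 207.837/255 = 0.8150 → 0.815.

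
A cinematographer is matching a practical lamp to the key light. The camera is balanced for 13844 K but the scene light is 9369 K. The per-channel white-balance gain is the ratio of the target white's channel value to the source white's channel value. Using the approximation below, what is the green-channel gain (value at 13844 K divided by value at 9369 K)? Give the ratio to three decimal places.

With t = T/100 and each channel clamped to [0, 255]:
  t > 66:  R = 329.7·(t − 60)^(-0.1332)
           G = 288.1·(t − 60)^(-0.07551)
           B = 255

0.938

At 9369 K (t = 93.69):
  G = 288.1·(93.69 − 60)^(-0.07551) = 288.1·33.69^(-0.07551) = 288.1·0.76676 = 220.903.
At 13844 K (t = 138.44):
  G = 288.1·(138.44 − 60)^(-0.07551) = 288.1·78.44^(-0.07551) = 288.1·0.71936 = 207.246.
Gain = 207.246 / 220.903 = 0.9382 → 0.938.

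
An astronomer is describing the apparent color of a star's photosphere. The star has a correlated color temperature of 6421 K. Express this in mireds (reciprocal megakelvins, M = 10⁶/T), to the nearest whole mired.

M = 10⁶ / 6421 = 155.739 → 156 mireds.

156 mireds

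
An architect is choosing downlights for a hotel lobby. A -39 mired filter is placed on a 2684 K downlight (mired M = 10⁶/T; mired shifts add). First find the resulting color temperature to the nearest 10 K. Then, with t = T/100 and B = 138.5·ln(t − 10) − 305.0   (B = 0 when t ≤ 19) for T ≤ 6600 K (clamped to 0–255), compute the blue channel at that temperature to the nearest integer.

M_in = 10⁶/2684 = 372.58; M_out = 372.58 + (-39) = 333.58.
T_out = 10⁶/333.58 = 2997.8 K → 3000 K; t = 30.
B = 138.5·ln(30 − 10) − 305.0 = 138.5·ln 20 − 305.0 = 138.5·2.9957 − 305.0 = 109.909.
Rounded: 110.

110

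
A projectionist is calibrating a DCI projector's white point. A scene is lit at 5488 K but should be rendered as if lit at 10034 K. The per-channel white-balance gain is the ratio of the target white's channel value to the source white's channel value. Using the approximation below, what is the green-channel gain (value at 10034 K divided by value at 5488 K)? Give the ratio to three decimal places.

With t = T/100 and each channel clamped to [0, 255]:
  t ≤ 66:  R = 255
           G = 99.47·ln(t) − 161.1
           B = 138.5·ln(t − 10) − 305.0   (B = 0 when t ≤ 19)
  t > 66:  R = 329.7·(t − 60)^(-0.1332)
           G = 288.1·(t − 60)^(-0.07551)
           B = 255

0.918

At 5488 K (t = 54.88):
  G = 99.47·ln 54.88 − 161.1 = 99.47·4.0051 − 161.1 = 237.292.
At 10034 K (t = 100.34):
  G = 288.1·(100.34 − 60)^(-0.07551) = 288.1·40.34^(-0.07551) = 288.1·0.75640 = 217.919.
Gain = 217.919 / 237.292 = 0.9184 → 0.918.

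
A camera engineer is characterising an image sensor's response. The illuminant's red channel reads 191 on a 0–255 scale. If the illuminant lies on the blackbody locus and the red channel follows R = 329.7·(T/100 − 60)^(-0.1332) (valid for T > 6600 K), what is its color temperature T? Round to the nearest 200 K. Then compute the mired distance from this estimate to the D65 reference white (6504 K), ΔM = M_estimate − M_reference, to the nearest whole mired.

(t − 60)^(-0.1332) = 191/329.7 = 0.57931.
t − 60 = 0.57931^(1/-0.1332) = 0.57931^(-7.508) = 60.245, so t = 120.245.
T = 100·t = 12025 K → 12000 K to the nearest 200 K.
M_estimate = 10⁶/12000 = 83.33; M_reference = 10⁶/6504 = 153.75.
ΔM = 83.33 − 153.75 = -70.42 → -70 mireds.

-70 mireds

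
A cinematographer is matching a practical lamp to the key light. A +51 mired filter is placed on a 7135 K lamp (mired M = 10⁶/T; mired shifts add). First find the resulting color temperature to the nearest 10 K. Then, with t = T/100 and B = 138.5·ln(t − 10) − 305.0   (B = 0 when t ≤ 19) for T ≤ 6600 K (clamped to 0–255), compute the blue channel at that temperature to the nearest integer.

214

M_in = 10⁶/7135 = 140.15; M_out = 140.15 + (+51) = 191.15.
T_out = 10⁶/191.15 = 5231.4 K → 5230 K; t = 52.3.
B = 138.5·ln(52.3 − 10) − 305.0 = 138.5·ln 42.3 − 305.0 = 138.5·3.7448 − 305.0 = 213.653.
Rounded: 214.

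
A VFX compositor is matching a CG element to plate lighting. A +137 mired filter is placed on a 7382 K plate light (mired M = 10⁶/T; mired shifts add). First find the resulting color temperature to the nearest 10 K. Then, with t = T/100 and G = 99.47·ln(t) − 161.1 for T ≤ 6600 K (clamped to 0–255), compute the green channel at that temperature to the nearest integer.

197

M_in = 10⁶/7382 = 135.46; M_out = 135.46 + (+137) = 272.46.
T_out = 10⁶/272.46 = 3670.2 K → 3670 K; t = 36.7.
G = 99.47·ln 36.7 − 161.1 = 99.47·3.6028 − 161.1 = 197.268.
Rounded: 197.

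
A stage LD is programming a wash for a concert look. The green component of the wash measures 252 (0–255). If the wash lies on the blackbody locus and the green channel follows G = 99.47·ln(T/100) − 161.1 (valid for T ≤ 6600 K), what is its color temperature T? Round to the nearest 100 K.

ln t = (252 + 161.1) / 99.47 = 4.1530.
t = e^4.1530 = 63.625.
T = 100·t = 6363 K → 6400 K to the nearest 100 K.

6400 K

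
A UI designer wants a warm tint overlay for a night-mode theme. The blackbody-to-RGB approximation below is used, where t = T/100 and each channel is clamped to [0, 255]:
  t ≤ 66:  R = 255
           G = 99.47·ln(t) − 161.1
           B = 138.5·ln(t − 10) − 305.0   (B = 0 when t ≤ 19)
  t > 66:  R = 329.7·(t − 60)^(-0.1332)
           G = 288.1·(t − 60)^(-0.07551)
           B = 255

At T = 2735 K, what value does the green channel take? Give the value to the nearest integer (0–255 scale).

t = 2735/100 = 27.35; the t ≤ 66 branch applies.
G = 99.47·ln 27.35 − 161.1 = 99.47·3.3087 − 161.1 = 168.018.
Rounded: 168.

168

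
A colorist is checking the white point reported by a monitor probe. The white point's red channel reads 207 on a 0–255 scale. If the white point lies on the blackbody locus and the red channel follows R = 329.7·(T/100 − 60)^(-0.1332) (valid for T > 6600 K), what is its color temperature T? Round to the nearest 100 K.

9300 K

(t − 60)^(-0.1332) = 207/329.7 = 0.62784.
t − 60 = 0.62784^(1/-0.1332) = 0.62784^(-7.508) = 32.933, so t = 92.933.
T = 100·t = 9293 K → 9300 K to the nearest 100 K.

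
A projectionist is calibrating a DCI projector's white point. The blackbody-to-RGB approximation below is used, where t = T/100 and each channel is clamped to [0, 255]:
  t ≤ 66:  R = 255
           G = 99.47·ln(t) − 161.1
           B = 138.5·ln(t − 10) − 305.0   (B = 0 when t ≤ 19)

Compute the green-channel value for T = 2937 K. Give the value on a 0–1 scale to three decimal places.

0.687

t = 2937/100 = 29.37; the t ≤ 66 branch applies.
G = 99.47·ln 29.37 − 161.1 = 99.47·3.3800 − 161.1 = 175.106.
On a 0–1 scale: 175.106/255 = 0.6867 → 0.687.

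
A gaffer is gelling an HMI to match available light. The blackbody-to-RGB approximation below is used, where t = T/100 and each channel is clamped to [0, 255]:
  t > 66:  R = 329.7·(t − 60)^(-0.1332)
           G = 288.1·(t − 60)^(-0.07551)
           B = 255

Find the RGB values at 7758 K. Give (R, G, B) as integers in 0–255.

t = 7758/100 = 77.58; the t > 66 branch applies.
R = 329.7·(77.58 − 60)^(-0.1332) = 329.7·17.58^(-0.1332) = 329.7·0.68260 = 225.052.
G = 288.1·(77.58 − 60)^(-0.07551) = 288.1·17.58^(-0.07551) = 288.1·0.80536 = 232.023.
B = 255 by definition for t > 66.
Rounded: (225, 232, 255).

(225, 232, 255)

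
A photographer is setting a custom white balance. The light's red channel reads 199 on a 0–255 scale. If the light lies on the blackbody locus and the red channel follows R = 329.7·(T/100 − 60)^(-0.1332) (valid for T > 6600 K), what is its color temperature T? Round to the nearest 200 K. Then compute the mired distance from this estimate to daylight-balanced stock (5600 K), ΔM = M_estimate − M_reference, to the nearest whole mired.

-82 mireds

(t − 60)^(-0.1332) = 199/329.7 = 0.60358.
t − 60 = 0.60358^(1/-0.1332) = 0.60358^(-7.508) = 44.273, so t = 104.273.
T = 100·t = 10427 K → 10400 K to the nearest 200 K.
M_estimate = 10⁶/10400 = 96.15; M_reference = 10⁶/5600 = 178.57.
ΔM = 96.15 − 178.57 = -82.42 → -82 mireds.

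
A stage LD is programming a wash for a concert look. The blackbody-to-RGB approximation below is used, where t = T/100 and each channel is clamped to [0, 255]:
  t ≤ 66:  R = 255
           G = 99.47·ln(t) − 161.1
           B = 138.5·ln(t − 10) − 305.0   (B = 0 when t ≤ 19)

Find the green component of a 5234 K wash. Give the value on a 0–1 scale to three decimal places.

0.912

t = 5234/100 = 52.34; the t ≤ 66 branch applies.
G = 99.47·ln 52.34 − 161.1 = 99.47·3.9578 − 161.1 = 232.578.
On a 0–1 scale: 232.578/255 = 0.9121 → 0.912.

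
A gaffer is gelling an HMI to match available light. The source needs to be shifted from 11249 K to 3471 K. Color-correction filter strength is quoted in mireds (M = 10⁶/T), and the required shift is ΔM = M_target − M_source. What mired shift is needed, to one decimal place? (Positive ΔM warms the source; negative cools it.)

M_source = 10⁶/11249 = 88.897; M_target = 10⁶/3471 = 288.101.
ΔM = 288.101 − 88.897 = 199.205 → +199.2 mireds, a warming shift.

+199.2 mireds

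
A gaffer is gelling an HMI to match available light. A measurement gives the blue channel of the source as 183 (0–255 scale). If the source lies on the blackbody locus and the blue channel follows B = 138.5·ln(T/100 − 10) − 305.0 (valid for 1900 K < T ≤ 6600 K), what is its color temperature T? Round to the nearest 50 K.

ln(t − 10) = (183 + 305.0) / 138.5 = 3.5235.
t − 10 = e^3.5235 = 33.902, so t = 43.902.
T = 100·t = 4390 K → 4400 K to the nearest 50 K.

4400 K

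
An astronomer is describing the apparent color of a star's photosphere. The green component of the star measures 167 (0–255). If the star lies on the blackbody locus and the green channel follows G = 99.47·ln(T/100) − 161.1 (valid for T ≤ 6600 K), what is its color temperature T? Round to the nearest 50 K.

2700 K

ln t = (167 + 161.1) / 99.47 = 3.2985.
t = e^3.2985 = 27.072.
T = 100·t = 2707 K → 2700 K to the nearest 50 K.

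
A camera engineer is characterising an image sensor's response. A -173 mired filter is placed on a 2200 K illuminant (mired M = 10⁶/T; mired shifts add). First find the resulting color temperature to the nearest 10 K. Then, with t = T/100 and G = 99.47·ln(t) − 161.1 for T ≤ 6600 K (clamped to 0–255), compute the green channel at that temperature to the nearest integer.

M_in = 10⁶/2200 = 454.55; M_out = 454.55 + (-173) = 281.55.
T_out = 10⁶/281.55 = 3551.8 K → 3550 K; t = 35.5.
G = 99.47·ln 35.5 − 161.1 = 99.47·3.5695 − 161.1 = 193.961.
Rounded: 194.

194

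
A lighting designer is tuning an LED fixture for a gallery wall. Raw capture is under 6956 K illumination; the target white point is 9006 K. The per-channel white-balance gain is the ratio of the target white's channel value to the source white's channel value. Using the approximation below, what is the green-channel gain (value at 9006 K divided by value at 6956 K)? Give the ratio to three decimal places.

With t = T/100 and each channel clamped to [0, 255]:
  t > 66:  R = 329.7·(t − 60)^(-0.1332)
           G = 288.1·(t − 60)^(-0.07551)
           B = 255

At 6956 K (t = 69.56):
  G = 288.1·(69.56 − 60)^(-0.07551) = 288.1·9.56^(-0.07551) = 288.1·0.84327 = 242.946.
At 9006 K (t = 90.06):
  G = 288.1·(90.06 − 60)^(-0.07551) = 288.1·30.06^(-0.07551) = 288.1·0.77339 = 222.813.
Gain = 222.813 / 242.946 = 0.9171 → 0.917.

0.917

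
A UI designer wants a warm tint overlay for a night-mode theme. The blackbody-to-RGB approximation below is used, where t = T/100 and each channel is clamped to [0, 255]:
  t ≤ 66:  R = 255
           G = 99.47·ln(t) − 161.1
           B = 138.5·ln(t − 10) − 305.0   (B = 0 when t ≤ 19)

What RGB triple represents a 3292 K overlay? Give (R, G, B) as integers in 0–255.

t = 3292/100 = 32.92; the t ≤ 66 branch applies.
R = 255 by definition for t ≤ 66.
G = 99.47·ln 32.92 − 161.1 = 99.47·3.4941 − 161.1 = 186.456.
B = 138.5·ln(32.92 − 10) − 305.0 = 138.5·ln 22.92 − 305.0 = 138.5·3.1320 − 305.0 = 128.783.
Rounded: (255, 186, 129).

(255, 186, 129)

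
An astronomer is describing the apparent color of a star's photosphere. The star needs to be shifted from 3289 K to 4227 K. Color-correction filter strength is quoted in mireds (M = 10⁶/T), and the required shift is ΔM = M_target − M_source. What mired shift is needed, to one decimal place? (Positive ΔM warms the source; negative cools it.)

-67.5 mireds

M_source = 10⁶/3289 = 304.044; M_target = 10⁶/4227 = 236.574.
ΔM = 236.574 − 304.044 = -67.469 → -67.5 mireds, a cooling shift.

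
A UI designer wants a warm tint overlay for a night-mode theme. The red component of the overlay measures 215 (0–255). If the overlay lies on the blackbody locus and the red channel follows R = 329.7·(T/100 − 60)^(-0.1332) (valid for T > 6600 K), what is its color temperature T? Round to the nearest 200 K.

8400 K

(t − 60)^(-0.1332) = 215/329.7 = 0.65211.
t − 60 = 0.65211^(1/-0.1332) = 0.65211^(-7.508) = 24.774, so t = 84.774.
T = 100·t = 8477 K → 8400 K to the nearest 200 K.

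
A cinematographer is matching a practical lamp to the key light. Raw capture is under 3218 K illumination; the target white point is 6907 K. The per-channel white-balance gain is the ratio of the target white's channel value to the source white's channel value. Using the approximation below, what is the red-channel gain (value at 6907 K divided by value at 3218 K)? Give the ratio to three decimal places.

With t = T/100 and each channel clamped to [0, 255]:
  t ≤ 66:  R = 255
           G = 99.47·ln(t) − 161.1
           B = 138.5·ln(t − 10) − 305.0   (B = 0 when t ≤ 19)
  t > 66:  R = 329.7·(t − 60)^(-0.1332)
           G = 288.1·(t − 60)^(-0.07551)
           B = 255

At 3218 K (t = 32.18):
  R = 255 by definition for t ≤ 66.
At 6907 K (t = 69.07):
  R = 329.7·(69.07 − 60)^(-0.1332) = 329.7·9.07^(-0.1332) = 329.7·0.74550 = 245.791.
Gain = 245.791 / 255.000 = 0.9639 → 0.964.

0.964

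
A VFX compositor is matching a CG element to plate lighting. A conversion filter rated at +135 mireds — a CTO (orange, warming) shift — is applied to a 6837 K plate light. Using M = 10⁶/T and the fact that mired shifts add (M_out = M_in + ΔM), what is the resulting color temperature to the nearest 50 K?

M_in = 10⁶/6837 = 146.26 mireds.
M_out = 146.26 + (+135) = 281.26 mireds.
T_out = 10⁶/281.26 = 3555.4 K → 3550 K.

3550 K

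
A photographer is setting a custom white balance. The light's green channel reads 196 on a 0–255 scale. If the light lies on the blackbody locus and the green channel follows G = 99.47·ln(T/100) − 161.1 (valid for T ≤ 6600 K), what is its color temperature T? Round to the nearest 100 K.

3600 K

ln t = (196 + 161.1) / 99.47 = 3.5900.
t = e^3.5900 = 36.235.
T = 100·t = 3624 K → 3600 K to the nearest 100 K.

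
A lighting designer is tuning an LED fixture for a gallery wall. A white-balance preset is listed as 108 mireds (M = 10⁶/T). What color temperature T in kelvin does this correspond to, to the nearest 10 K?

T = 10⁶ / 108 = 9259.26 K → 9260 K.

9260 K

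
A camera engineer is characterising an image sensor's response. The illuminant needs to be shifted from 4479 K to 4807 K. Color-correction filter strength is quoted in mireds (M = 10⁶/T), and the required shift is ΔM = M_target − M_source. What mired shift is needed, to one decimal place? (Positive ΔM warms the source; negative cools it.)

M_source = 10⁶/4479 = 223.264; M_target = 10⁶/4807 = 208.030.
ΔM = 208.030 − 223.264 = -15.234 → -15.2 mireds, a cooling shift.

-15.2 mireds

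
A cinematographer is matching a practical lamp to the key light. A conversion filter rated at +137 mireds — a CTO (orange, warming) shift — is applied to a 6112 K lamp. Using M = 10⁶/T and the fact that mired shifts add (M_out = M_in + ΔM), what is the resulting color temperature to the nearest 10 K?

3330 K

M_in = 10⁶/6112 = 163.61 mireds.
M_out = 163.61 + (+137) = 300.61 mireds.
T_out = 10⁶/300.61 = 3326.5 K → 3330 K.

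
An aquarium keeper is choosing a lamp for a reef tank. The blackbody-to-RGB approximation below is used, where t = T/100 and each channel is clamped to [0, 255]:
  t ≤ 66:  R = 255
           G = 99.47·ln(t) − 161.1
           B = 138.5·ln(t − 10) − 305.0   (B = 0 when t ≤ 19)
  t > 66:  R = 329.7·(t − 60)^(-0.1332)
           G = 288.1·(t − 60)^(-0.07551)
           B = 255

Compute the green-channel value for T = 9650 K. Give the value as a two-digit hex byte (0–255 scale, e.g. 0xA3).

0xDC

t = 9650/100 = 96.5; the t > 66 branch applies.
G = 288.1·(96.5 − 60)^(-0.07551) = 288.1·36.5^(-0.07551) = 288.1·0.76213 = 219.571.
Rounded: 220; in hex, 0xDC.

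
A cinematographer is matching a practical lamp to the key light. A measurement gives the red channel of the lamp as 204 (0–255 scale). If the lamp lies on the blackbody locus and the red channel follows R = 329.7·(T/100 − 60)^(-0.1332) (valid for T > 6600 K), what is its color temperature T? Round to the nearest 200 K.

(t − 60)^(-0.1332) = 204/329.7 = 0.61874.
t − 60 = 0.61874^(1/-0.1332) = 0.61874^(-7.508) = 36.748, so t = 96.748.
T = 100·t = 9675 K → 9600 K to the nearest 200 K.

9600 K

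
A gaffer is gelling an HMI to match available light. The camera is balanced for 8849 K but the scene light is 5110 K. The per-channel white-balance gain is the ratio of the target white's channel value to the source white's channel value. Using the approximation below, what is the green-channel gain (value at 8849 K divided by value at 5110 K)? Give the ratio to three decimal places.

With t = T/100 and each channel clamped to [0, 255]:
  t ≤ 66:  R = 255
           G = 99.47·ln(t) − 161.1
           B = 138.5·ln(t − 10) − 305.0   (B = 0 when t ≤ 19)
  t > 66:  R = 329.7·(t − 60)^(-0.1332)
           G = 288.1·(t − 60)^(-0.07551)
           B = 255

At 5110 K (t = 51.1):
  G = 99.47·ln 51.1 − 161.1 = 99.47·3.9338 − 161.1 = 230.194.
At 8849 K (t = 88.49):
  G = 288.1·(88.49 − 60)^(-0.07551) = 288.1·28.49^(-0.07551) = 288.1·0.77653 = 223.717.
Gain = 223.717 / 230.194 = 0.9719 → 0.972.

0.972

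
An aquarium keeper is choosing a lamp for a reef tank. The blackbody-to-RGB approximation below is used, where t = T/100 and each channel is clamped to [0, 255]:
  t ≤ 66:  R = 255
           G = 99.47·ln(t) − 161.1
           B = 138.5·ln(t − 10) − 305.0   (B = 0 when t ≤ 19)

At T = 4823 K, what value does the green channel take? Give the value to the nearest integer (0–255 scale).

t = 4823/100 = 48.23; the t ≤ 66 branch applies.
G = 99.47·ln 48.23 − 161.1 = 99.47·3.8760 − 161.1 = 224.444.
Rounded: 224.

224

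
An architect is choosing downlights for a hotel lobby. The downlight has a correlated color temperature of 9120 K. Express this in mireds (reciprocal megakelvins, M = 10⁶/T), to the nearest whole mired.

M = 10⁶ / 9120 = 109.649 → 110 mireds.

110 mireds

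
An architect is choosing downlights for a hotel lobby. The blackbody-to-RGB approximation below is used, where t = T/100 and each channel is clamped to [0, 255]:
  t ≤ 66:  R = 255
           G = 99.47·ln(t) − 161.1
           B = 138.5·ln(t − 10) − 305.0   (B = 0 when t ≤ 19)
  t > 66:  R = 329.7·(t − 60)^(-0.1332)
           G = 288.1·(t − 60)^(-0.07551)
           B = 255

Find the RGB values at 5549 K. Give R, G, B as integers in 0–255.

t = 5549/100 = 55.49; the t ≤ 66 branch applies.
R = 255 by definition for t ≤ 66.
G = 99.47·ln 55.49 − 161.1 = 99.47·4.0162 − 161.1 = 238.392.
B = 138.5·ln(55.49 − 10) − 305.0 = 138.5·ln 45.49 − 305.0 = 138.5·3.8175 − 305.0 = 223.723.
Rounded: (255, 238, 224).

R=255, G=238, B=224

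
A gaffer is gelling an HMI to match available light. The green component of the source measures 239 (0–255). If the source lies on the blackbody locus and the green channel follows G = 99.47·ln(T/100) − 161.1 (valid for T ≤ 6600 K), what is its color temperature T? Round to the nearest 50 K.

ln t = (239 + 161.1) / 99.47 = 4.0223.
t = e^4.0223 = 55.830.
T = 100·t = 5583 K → 5600 K to the nearest 50 K.

5600 K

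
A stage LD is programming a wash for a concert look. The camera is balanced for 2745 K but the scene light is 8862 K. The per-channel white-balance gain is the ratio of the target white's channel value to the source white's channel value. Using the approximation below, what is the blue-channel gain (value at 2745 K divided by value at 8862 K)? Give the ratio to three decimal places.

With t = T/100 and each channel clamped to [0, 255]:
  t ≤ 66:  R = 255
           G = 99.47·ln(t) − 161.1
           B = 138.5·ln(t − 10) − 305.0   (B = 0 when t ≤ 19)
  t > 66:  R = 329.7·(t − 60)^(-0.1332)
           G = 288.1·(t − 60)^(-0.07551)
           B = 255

0.357

At 8862 K (t = 88.62):
  B = 255 by definition for t > 66.
At 2745 K (t = 27.45):
  B = 138.5·ln(27.45 − 10) − 305.0 = 138.5·ln 17.45 − 305.0 = 138.5·2.8593 − 305.0 = 91.019.
Gain = 91.019 / 255.000 = 0.3569 → 0.357.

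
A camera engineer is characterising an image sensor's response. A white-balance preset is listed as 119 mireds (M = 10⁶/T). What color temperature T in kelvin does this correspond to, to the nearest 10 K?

8400 K

T = 10⁶ / 119 = 8403.36 K → 8400 K.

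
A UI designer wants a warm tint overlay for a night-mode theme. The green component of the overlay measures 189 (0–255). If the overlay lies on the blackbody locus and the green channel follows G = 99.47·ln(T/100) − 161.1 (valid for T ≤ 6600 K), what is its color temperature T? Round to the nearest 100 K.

ln t = (189 + 161.1) / 99.47 = 3.5197.
t = e^3.5197 = 33.773.
T = 100·t = 3377 K → 3400 K to the nearest 100 K.

3400 K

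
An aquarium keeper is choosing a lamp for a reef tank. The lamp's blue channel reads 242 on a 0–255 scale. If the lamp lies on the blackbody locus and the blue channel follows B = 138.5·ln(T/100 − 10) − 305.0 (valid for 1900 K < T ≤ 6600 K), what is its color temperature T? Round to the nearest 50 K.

6200 K

ln(t − 10) = (242 + 305.0) / 138.5 = 3.9495.
t − 10 = e^3.9495 = 51.907, so t = 61.907.
T = 100·t = 6191 K → 6200 K to the nearest 50 K.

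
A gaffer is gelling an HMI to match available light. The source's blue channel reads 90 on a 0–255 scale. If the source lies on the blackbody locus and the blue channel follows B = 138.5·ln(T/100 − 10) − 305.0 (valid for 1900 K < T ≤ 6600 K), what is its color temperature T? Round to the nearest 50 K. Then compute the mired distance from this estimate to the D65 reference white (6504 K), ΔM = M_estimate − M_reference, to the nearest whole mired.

ln(t − 10) = (90 + 305.0) / 138.5 = 2.8520.
t − 10 = e^2.8520 = 17.322, so t = 27.322.
T = 100·t = 2732 K → 2750 K to the nearest 50 K.
M_estimate = 10⁶/2750 = 363.64; M_reference = 10⁶/6504 = 153.75.
ΔM = 363.64 − 153.75 = 209.88 → +210 mireds.

+210 mireds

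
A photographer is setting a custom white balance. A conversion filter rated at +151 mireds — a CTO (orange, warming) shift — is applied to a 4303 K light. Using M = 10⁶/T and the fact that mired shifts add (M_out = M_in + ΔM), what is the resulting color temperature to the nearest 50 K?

M_in = 10⁶/4303 = 232.40 mireds.
M_out = 232.40 + (+151) = 383.40 mireds.
T_out = 10⁶/383.40 = 2608.3 K → 2600 K.

2600 K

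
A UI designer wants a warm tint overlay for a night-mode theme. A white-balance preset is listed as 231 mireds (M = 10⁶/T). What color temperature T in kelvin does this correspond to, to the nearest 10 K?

4330 K

T = 10⁶ / 231 = 4329.00 K → 4330 K.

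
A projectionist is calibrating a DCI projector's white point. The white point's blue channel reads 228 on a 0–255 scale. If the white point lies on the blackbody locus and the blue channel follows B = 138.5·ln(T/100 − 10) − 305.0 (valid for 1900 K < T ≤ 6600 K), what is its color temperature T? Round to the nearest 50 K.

ln(t − 10) = (228 + 305.0) / 138.5 = 3.8484.
t − 10 = e^3.8484 = 46.917, so t = 56.917.
T = 100·t = 5692 K → 5700 K to the nearest 50 K.

5700 K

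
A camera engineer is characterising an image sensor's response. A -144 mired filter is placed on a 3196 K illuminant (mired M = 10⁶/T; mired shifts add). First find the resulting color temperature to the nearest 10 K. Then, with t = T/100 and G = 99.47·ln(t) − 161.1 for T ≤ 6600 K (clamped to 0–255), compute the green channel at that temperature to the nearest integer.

245

M_in = 10⁶/3196 = 312.89; M_out = 312.89 + (-144) = 168.89.
T_out = 10⁶/168.89 = 5921.0 K → 5920 K; t = 59.2.
G = 99.47·ln 59.2 − 161.1 = 99.47·4.0809 − 161.1 = 244.829.
Rounded: 245.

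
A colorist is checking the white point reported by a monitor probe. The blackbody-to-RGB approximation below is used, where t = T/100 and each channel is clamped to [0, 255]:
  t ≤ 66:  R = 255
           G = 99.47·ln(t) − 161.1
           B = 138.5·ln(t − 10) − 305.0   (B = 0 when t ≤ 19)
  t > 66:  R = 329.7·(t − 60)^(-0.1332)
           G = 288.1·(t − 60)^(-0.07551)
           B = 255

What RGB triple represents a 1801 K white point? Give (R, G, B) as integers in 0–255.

t = 1801/100 = 18.01; the t ≤ 66 branch applies.
R = 255 by definition for t ≤ 66.
G = 99.47·ln 18.01 − 161.1 = 99.47·2.8909 − 161.1 = 126.461.
t = 18.01 ≤ 19, so B = 0.
Rounded: (255, 126, 0).

(255, 126, 0)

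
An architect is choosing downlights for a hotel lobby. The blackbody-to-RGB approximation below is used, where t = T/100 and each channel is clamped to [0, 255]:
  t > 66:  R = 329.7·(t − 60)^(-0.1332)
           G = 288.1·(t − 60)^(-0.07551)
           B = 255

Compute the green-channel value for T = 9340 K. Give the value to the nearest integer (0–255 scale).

t = 9340/100 = 93.4; the t > 66 branch applies.
G = 288.1·(93.4 − 60)^(-0.07551) = 288.1·33.4^(-0.07551) = 288.1·0.76726 = 221.047.
Rounded: 221.

221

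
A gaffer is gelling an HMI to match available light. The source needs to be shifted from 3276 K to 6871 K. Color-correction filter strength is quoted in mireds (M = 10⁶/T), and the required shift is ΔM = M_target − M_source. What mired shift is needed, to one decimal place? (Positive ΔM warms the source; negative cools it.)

-159.7 mireds

M_source = 10⁶/3276 = 305.250; M_target = 10⁶/6871 = 145.539.
ΔM = 145.539 − 305.250 = -159.711 → -159.7 mireds, a cooling shift.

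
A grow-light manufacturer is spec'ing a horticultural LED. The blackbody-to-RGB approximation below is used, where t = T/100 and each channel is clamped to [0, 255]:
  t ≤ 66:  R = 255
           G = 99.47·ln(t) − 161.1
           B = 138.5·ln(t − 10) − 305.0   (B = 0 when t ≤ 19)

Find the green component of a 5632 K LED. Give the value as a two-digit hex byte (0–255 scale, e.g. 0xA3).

0xF0

t = 5632/100 = 56.32; the t ≤ 66 branch applies.
G = 99.47·ln 56.32 − 161.1 = 99.47·4.0310 − 161.1 = 239.869.
Rounded: 240; in hex, 0xF0.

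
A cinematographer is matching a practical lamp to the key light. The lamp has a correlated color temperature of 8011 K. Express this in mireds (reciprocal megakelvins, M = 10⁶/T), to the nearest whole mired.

M = 10⁶ / 8011 = 124.828 → 125 mireds.

125 mireds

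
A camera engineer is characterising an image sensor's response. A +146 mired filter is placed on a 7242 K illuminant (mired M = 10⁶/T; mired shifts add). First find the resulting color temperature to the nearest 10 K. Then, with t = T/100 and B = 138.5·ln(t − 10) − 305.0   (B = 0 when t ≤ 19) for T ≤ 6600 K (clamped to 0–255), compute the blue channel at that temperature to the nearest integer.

M_in = 10⁶/7242 = 138.08; M_out = 138.08 + (+146) = 284.08.
T_out = 10⁶/284.08 = 3520.1 K → 3520 K; t = 35.2.
B = 138.5·ln(35.2 − 10) − 305.0 = 138.5·ln 25.2 − 305.0 = 138.5·3.2268 − 305.0 = 141.918.
Rounded: 142.

142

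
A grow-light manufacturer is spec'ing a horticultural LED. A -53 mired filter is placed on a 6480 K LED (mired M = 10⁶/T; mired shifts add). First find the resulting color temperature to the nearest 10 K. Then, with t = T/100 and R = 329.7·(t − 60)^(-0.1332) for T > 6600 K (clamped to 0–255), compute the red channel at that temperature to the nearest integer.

203

M_in = 10⁶/6480 = 154.32; M_out = 154.32 + (-53) = 101.32.
T_out = 10⁶/101.32 = 9869.6 K → 9870 K; t = 98.7.
R = 329.7·(98.7 − 60)^(-0.1332) = 329.7·38.7^(-0.1332) = 329.7·0.61449 = 202.598.
Rounded: 203.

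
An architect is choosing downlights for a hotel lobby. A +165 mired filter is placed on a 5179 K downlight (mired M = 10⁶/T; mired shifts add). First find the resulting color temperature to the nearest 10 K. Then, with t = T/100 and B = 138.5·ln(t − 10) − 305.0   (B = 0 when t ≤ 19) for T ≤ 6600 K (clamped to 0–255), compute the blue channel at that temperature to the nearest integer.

M_in = 10⁶/5179 = 193.09; M_out = 193.09 + (+165) = 358.09.
T_out = 10⁶/358.09 = 2792.6 K → 2790 K; t = 27.9.
B = 138.5·ln(27.9 − 10) − 305.0 = 138.5·ln 17.9 − 305.0 = 138.5·2.8848 − 305.0 = 94.545.
Rounded: 95.

95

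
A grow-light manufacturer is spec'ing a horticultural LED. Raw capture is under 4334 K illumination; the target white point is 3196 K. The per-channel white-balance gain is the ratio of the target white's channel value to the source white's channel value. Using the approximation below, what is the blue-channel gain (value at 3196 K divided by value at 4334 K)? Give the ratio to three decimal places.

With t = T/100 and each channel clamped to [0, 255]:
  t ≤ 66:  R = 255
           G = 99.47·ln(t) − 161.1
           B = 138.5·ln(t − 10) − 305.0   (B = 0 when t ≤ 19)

0.680

At 4334 K (t = 43.34):
  B = 138.5·ln(43.34 − 10) − 305.0 = 138.5·ln 33.34 − 305.0 = 138.5·3.5068 − 305.0 = 180.686.
At 3196 K (t = 31.96):
  B = 138.5·ln(31.96 − 10) − 305.0 = 138.5·ln 21.96 − 305.0 = 138.5·3.0892 − 305.0 = 122.857.
Gain = 122.857 / 180.686 = 0.6799 → 0.680.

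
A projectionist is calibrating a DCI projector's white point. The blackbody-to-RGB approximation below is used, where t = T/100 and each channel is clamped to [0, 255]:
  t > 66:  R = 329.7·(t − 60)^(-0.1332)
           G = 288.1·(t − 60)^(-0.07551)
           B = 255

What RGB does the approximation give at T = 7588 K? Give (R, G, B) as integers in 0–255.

t = 7588/100 = 75.88; the t > 66 branch applies.
R = 329.7·(75.88 − 60)^(-0.1332) = 329.7·15.88^(-0.1332) = 329.7·0.69191 = 228.121.
G = 288.1·(75.88 − 60)^(-0.07551) = 288.1·15.88^(-0.07551) = 288.1·0.81157 = 233.812.
B = 255 by definition for t > 66.
Rounded: (228, 234, 255).

(228, 234, 255)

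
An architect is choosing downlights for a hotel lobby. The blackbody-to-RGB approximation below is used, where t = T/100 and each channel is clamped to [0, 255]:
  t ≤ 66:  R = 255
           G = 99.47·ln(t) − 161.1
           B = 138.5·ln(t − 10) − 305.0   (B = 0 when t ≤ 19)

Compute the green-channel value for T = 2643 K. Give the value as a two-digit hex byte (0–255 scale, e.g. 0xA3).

t = 2643/100 = 26.43; the t ≤ 66 branch applies.
G = 99.47·ln 26.43 − 161.1 = 99.47·3.2745 − 161.1 = 164.614.
Rounded: 165; in hex, 0xA5.

0xA5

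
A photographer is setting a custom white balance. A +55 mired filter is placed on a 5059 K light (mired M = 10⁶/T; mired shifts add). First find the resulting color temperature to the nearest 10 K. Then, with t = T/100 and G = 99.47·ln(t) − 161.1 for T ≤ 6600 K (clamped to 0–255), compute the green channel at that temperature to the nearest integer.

M_in = 10⁶/5059 = 197.67; M_out = 197.67 + (+55) = 252.67.
T_out = 10⁶/252.67 = 3957.8 K → 3960 K; t = 39.6.
G = 99.47·ln 39.6 − 161.1 = 99.47·3.6788 − 161.1 = 204.833.
Rounded: 205.

205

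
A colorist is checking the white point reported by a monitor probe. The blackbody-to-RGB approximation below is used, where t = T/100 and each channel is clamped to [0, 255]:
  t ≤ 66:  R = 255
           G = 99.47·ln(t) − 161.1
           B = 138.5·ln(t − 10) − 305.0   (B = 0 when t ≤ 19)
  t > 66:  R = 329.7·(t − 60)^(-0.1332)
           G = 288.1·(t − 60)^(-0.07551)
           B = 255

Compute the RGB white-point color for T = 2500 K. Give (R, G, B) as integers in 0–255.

(255, 159, 70)

t = 2500/100 = 25; the t ≤ 66 branch applies.
R = 255 by definition for t ≤ 66.
G = 99.47·ln 25 − 161.1 = 99.47·3.2189 − 161.1 = 159.082.
B = 138.5·ln(25 − 10) − 305.0 = 138.5·ln 15 − 305.0 = 138.5·2.7081 − 305.0 = 70.065.
Rounded: (255, 159, 70).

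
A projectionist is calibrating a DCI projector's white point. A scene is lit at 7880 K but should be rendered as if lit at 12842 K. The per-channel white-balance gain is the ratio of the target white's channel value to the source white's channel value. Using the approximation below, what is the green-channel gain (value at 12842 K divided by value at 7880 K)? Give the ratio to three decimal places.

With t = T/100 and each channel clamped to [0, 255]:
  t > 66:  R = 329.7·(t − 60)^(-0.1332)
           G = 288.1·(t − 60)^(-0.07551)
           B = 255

At 7880 K (t = 78.8):
  G = 288.1·(78.8 − 60)^(-0.07551) = 288.1·18.8^(-0.07551) = 288.1·0.80129 = 230.851.
At 12842 K (t = 128.42):
  G = 288.1·(128.42 − 60)^(-0.07551) = 288.1·68.42^(-0.07551) = 288.1·0.72682 = 209.396.
Gain = 209.396 / 230.851 = 0.9071 → 0.907.

0.907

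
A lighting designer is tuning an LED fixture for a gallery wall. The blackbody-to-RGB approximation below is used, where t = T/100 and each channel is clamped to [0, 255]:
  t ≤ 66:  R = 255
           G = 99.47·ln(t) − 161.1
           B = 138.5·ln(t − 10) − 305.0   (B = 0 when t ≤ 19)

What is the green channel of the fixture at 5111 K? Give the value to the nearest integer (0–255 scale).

t = 5111/100 = 51.11; the t ≤ 66 branch applies.
G = 99.47·ln 51.11 − 161.1 = 99.47·3.9340 − 161.1 = 230.213.
Rounded: 230.

230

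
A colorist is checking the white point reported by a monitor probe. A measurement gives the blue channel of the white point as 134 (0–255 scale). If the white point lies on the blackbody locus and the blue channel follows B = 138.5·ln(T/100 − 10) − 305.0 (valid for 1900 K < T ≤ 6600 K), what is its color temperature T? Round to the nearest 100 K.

ln(t − 10) = (134 + 305.0) / 138.5 = 3.1697.
t − 10 = e^3.1697 = 23.800, so t = 33.800.
T = 100·t = 3380 K → 3400 K to the nearest 100 K.

3400 K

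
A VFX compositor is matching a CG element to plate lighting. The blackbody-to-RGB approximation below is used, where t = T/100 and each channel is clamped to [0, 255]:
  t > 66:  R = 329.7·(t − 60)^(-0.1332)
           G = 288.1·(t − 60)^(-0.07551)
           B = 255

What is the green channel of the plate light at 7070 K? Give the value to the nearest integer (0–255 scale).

t = 7070/100 = 70.7; the t > 66 branch applies.
G = 288.1·(70.7 − 60)^(-0.07551) = 288.1·10.7^(-0.07551) = 288.1·0.83613 = 240.888.
Rounded: 241.

241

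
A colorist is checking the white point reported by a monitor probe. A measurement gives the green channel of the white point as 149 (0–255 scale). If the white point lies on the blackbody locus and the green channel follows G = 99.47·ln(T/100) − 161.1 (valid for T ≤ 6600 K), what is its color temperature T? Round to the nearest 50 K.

2250 K

ln t = (149 + 161.1) / 99.47 = 3.1175.
t = e^3.1175 = 22.590.
T = 100·t = 2259 K → 2250 K to the nearest 50 K.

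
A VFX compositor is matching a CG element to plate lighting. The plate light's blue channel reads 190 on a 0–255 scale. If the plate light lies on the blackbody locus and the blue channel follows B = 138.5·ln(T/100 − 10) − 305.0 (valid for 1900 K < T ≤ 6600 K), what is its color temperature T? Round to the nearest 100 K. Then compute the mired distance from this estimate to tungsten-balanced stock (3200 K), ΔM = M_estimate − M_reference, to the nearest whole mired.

ln(t − 10) = (190 + 305.0) / 138.5 = 3.5740.
t − 10 = e^3.5740 = 35.659, so t = 45.659.
T = 100·t = 4566 K → 4600 K to the nearest 100 K.
M_estimate = 10⁶/4600 = 217.39; M_reference = 10⁶/3200 = 312.50.
ΔM = 217.39 − 312.50 = -95.11 → -95 mireds.

-95 mireds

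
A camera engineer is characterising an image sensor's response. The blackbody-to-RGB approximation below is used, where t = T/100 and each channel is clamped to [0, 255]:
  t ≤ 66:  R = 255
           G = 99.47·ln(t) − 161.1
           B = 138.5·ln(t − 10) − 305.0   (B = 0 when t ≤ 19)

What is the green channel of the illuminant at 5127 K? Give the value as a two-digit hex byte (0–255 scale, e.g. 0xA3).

0xE7

t = 5127/100 = 51.27; the t ≤ 66 branch applies.
G = 99.47·ln 51.27 − 161.1 = 99.47·3.9371 − 161.1 = 230.524.
Rounded: 231; in hex, 0xE7.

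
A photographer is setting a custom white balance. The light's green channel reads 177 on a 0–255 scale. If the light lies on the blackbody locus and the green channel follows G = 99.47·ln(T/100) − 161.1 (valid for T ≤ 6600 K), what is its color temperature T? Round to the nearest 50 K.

ln t = (177 + 161.1) / 99.47 = 3.3990.
t = e^3.3990 = 29.935.
T = 100·t = 2993 K → 3000 K to the nearest 50 K.

3000 K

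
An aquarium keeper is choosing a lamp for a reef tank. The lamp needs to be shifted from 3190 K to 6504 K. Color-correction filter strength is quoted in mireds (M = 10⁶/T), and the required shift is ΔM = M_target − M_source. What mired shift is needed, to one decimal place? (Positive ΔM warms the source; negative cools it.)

-159.7 mireds

M_source = 10⁶/3190 = 313.480; M_target = 10⁶/6504 = 153.752.
ΔM = 153.752 − 313.480 = -159.728 → -159.7 mireds, a cooling shift.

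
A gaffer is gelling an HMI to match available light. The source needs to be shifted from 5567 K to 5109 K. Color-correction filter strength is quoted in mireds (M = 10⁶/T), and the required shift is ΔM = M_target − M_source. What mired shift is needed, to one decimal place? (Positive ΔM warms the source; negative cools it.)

M_source = 10⁶/5567 = 179.630; M_target = 10⁶/5109 = 195.733.
ΔM = 195.733 − 179.630 = 16.103 → +16.1 mireds, a warming shift.

+16.1 mireds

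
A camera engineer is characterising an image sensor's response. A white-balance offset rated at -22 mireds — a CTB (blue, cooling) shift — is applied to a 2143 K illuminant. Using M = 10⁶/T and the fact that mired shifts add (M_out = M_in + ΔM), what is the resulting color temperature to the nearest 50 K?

2250 K

M_in = 10⁶/2143 = 466.64 mireds.
M_out = 466.64 + (-22) = 444.64 mireds.
T_out = 10⁶/444.64 = 2249.0 K → 2250 K.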